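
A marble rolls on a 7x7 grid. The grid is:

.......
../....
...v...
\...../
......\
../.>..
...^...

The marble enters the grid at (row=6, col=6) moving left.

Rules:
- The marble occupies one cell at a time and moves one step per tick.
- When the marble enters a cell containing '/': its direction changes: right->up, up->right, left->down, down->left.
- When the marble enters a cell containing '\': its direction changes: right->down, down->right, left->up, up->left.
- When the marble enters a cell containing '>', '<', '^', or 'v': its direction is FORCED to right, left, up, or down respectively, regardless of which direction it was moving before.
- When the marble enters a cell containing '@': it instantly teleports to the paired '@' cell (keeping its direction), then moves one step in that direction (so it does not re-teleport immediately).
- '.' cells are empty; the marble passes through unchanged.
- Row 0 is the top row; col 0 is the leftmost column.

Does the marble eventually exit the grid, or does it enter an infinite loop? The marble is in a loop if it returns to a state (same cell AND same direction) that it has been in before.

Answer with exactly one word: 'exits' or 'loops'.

Step 1: enter (6,6), '.' pass, move left to (6,5)
Step 2: enter (6,5), '.' pass, move left to (6,4)
Step 3: enter (6,4), '.' pass, move left to (6,3)
Step 4: enter (6,3), '^' forces left->up, move up to (5,3)
Step 5: enter (5,3), '.' pass, move up to (4,3)
Step 6: enter (4,3), '.' pass, move up to (3,3)
Step 7: enter (3,3), '.' pass, move up to (2,3)
Step 8: enter (2,3), 'v' forces up->down, move down to (3,3)
Step 9: enter (3,3), '.' pass, move down to (4,3)
Step 10: enter (4,3), '.' pass, move down to (5,3)
Step 11: enter (5,3), '.' pass, move down to (6,3)
Step 12: enter (6,3), '^' forces down->up, move up to (5,3)
Step 13: at (5,3) dir=up — LOOP DETECTED (seen before)

Answer: loops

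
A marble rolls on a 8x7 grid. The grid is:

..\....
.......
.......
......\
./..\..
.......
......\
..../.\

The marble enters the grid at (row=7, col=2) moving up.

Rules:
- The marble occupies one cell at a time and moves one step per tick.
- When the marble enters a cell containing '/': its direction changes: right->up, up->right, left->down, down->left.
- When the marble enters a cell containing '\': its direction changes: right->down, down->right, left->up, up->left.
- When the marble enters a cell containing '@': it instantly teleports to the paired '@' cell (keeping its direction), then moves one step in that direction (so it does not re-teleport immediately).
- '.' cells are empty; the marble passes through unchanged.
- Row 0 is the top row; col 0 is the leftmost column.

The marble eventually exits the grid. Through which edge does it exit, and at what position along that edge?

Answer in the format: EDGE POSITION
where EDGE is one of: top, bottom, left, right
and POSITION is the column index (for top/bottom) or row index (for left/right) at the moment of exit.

Answer: left 0

Derivation:
Step 1: enter (7,2), '.' pass, move up to (6,2)
Step 2: enter (6,2), '.' pass, move up to (5,2)
Step 3: enter (5,2), '.' pass, move up to (4,2)
Step 4: enter (4,2), '.' pass, move up to (3,2)
Step 5: enter (3,2), '.' pass, move up to (2,2)
Step 6: enter (2,2), '.' pass, move up to (1,2)
Step 7: enter (1,2), '.' pass, move up to (0,2)
Step 8: enter (0,2), '\' deflects up->left, move left to (0,1)
Step 9: enter (0,1), '.' pass, move left to (0,0)
Step 10: enter (0,0), '.' pass, move left to (0,-1)
Step 11: at (0,-1) — EXIT via left edge, pos 0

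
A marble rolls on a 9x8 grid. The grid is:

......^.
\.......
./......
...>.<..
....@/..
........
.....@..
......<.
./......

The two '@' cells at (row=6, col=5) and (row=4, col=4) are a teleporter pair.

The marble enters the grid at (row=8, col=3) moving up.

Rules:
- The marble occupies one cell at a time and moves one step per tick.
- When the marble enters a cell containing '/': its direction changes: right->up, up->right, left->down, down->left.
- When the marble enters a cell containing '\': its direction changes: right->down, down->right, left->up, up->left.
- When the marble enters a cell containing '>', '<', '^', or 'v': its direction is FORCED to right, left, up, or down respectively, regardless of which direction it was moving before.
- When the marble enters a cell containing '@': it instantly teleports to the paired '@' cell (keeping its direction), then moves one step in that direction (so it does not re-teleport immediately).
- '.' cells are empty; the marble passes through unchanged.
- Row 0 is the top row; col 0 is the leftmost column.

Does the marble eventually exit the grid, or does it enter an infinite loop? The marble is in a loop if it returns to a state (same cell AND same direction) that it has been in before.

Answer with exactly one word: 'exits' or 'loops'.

Answer: loops

Derivation:
Step 1: enter (8,3), '.' pass, move up to (7,3)
Step 2: enter (7,3), '.' pass, move up to (6,3)
Step 3: enter (6,3), '.' pass, move up to (5,3)
Step 4: enter (5,3), '.' pass, move up to (4,3)
Step 5: enter (4,3), '.' pass, move up to (3,3)
Step 6: enter (3,3), '>' forces up->right, move right to (3,4)
Step 7: enter (3,4), '.' pass, move right to (3,5)
Step 8: enter (3,5), '<' forces right->left, move left to (3,4)
Step 9: enter (3,4), '.' pass, move left to (3,3)
Step 10: enter (3,3), '>' forces left->right, move right to (3,4)
Step 11: at (3,4) dir=right — LOOP DETECTED (seen before)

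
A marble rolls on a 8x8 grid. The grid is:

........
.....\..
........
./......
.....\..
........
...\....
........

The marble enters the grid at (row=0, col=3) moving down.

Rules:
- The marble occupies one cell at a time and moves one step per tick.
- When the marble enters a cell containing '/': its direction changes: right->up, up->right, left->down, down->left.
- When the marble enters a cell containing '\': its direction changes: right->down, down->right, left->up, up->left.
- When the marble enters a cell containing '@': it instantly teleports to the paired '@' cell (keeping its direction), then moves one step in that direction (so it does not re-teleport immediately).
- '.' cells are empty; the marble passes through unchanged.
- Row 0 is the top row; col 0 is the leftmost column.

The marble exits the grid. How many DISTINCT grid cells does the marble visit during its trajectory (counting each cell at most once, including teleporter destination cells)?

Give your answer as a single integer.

Answer: 11

Derivation:
Step 1: enter (0,3), '.' pass, move down to (1,3)
Step 2: enter (1,3), '.' pass, move down to (2,3)
Step 3: enter (2,3), '.' pass, move down to (3,3)
Step 4: enter (3,3), '.' pass, move down to (4,3)
Step 5: enter (4,3), '.' pass, move down to (5,3)
Step 6: enter (5,3), '.' pass, move down to (6,3)
Step 7: enter (6,3), '\' deflects down->right, move right to (6,4)
Step 8: enter (6,4), '.' pass, move right to (6,5)
Step 9: enter (6,5), '.' pass, move right to (6,6)
Step 10: enter (6,6), '.' pass, move right to (6,7)
Step 11: enter (6,7), '.' pass, move right to (6,8)
Step 12: at (6,8) — EXIT via right edge, pos 6
Distinct cells visited: 11 (path length 11)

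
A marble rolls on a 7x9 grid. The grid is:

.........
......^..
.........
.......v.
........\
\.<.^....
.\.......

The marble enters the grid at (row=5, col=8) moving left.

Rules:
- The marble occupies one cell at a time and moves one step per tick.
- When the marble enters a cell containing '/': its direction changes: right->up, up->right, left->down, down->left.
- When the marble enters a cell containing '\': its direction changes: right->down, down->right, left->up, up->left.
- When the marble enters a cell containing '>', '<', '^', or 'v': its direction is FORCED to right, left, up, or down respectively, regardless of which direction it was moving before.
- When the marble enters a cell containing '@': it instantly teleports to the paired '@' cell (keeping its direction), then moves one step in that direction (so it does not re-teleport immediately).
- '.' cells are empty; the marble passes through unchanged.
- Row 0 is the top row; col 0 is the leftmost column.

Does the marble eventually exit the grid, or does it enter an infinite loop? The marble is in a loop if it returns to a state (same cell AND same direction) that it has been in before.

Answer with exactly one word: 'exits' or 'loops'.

Step 1: enter (5,8), '.' pass, move left to (5,7)
Step 2: enter (5,7), '.' pass, move left to (5,6)
Step 3: enter (5,6), '.' pass, move left to (5,5)
Step 4: enter (5,5), '.' pass, move left to (5,4)
Step 5: enter (5,4), '^' forces left->up, move up to (4,4)
Step 6: enter (4,4), '.' pass, move up to (3,4)
Step 7: enter (3,4), '.' pass, move up to (2,4)
Step 8: enter (2,4), '.' pass, move up to (1,4)
Step 9: enter (1,4), '.' pass, move up to (0,4)
Step 10: enter (0,4), '.' pass, move up to (-1,4)
Step 11: at (-1,4) — EXIT via top edge, pos 4

Answer: exits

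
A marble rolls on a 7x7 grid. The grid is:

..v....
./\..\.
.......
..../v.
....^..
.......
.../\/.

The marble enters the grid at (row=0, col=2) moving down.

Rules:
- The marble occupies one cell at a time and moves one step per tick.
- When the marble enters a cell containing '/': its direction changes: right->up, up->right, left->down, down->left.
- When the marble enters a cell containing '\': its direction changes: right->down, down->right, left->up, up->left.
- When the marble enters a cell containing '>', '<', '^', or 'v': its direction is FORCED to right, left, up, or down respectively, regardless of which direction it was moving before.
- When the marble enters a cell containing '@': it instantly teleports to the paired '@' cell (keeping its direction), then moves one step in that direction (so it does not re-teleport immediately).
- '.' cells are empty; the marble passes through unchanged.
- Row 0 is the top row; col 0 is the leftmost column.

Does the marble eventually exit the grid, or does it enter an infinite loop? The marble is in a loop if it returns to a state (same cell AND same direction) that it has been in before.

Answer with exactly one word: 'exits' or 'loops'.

Answer: loops

Derivation:
Step 1: enter (0,2), 'v' forces down->down, move down to (1,2)
Step 2: enter (1,2), '\' deflects down->right, move right to (1,3)
Step 3: enter (1,3), '.' pass, move right to (1,4)
Step 4: enter (1,4), '.' pass, move right to (1,5)
Step 5: enter (1,5), '\' deflects right->down, move down to (2,5)
Step 6: enter (2,5), '.' pass, move down to (3,5)
Step 7: enter (3,5), 'v' forces down->down, move down to (4,5)
Step 8: enter (4,5), '.' pass, move down to (5,5)
Step 9: enter (5,5), '.' pass, move down to (6,5)
Step 10: enter (6,5), '/' deflects down->left, move left to (6,4)
Step 11: enter (6,4), '\' deflects left->up, move up to (5,4)
Step 12: enter (5,4), '.' pass, move up to (4,4)
Step 13: enter (4,4), '^' forces up->up, move up to (3,4)
Step 14: enter (3,4), '/' deflects up->right, move right to (3,5)
Step 15: enter (3,5), 'v' forces right->down, move down to (4,5)
Step 16: at (4,5) dir=down — LOOP DETECTED (seen before)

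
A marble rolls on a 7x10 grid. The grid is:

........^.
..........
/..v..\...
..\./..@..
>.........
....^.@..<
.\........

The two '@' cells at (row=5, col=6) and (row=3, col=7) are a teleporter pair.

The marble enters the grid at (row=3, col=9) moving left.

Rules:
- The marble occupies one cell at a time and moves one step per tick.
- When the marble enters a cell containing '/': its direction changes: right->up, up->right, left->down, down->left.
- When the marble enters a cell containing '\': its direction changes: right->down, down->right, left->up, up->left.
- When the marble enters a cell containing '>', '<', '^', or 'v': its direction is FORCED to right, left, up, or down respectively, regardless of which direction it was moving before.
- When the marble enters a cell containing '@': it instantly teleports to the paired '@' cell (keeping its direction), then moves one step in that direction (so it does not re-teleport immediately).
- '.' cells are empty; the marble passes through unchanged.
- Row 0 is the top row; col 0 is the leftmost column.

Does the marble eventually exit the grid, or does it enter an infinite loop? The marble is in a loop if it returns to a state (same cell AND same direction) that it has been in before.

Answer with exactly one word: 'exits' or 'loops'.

Answer: loops

Derivation:
Step 1: enter (3,9), '.' pass, move left to (3,8)
Step 2: enter (3,8), '.' pass, move left to (3,7)
Step 3: enter (3,7), '@' teleport (3,7)->(5,6), also enter (5,6), move left to (5,5)
Step 4: enter (5,5), '.' pass, move left to (5,4)
Step 5: enter (5,4), '^' forces left->up, move up to (4,4)
Step 6: enter (4,4), '.' pass, move up to (3,4)
Step 7: enter (3,4), '/' deflects up->right, move right to (3,5)
Step 8: enter (3,5), '.' pass, move right to (3,6)
Step 9: enter (3,6), '.' pass, move right to (3,7)
Step 10: enter (3,7), '@' teleport (3,7)->(5,6), also enter (5,6), move right to (5,7)
Step 11: enter (5,7), '.' pass, move right to (5,8)
Step 12: enter (5,8), '.' pass, move right to (5,9)
Step 13: enter (5,9), '<' forces right->left, move left to (5,8)
Step 14: enter (5,8), '.' pass, move left to (5,7)
Step 15: enter (5,7), '.' pass, move left to (5,6)
Step 16: enter (5,6), '@' teleport (5,6)->(3,7), also enter (3,7), move left to (3,6)
Step 17: enter (3,6), '.' pass, move left to (3,5)
Step 18: enter (3,5), '.' pass, move left to (3,4)
Step 19: enter (3,4), '/' deflects left->down, move down to (4,4)
Step 20: enter (4,4), '.' pass, move down to (5,4)
Step 21: enter (5,4), '^' forces down->up, move up to (4,4)
Step 22: at (4,4) dir=up — LOOP DETECTED (seen before)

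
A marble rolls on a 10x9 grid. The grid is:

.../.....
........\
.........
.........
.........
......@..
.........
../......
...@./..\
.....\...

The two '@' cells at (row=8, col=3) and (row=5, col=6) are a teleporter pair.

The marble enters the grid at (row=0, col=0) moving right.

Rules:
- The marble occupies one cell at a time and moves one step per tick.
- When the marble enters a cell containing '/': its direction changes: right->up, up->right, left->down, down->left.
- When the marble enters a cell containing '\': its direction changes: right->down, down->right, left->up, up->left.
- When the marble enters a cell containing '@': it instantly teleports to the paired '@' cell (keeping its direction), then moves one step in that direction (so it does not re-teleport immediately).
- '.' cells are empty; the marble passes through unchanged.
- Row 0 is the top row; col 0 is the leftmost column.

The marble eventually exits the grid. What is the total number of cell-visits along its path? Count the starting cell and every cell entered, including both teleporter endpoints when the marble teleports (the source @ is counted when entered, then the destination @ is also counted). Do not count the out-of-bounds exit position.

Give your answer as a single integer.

Step 1: enter (0,0), '.' pass, move right to (0,1)
Step 2: enter (0,1), '.' pass, move right to (0,2)
Step 3: enter (0,2), '.' pass, move right to (0,3)
Step 4: enter (0,3), '/' deflects right->up, move up to (-1,3)
Step 5: at (-1,3) — EXIT via top edge, pos 3
Path length (cell visits): 4

Answer: 4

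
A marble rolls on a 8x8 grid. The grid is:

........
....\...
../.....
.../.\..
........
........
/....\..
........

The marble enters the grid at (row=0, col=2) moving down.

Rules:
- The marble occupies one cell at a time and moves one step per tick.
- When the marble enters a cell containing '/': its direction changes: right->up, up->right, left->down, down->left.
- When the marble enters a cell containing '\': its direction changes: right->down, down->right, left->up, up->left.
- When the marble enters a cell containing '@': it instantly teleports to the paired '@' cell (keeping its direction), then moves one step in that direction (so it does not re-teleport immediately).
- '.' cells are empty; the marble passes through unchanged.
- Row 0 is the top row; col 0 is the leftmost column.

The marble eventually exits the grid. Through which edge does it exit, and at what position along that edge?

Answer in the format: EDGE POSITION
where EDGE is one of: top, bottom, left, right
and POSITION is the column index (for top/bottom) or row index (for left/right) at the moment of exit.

Answer: left 2

Derivation:
Step 1: enter (0,2), '.' pass, move down to (1,2)
Step 2: enter (1,2), '.' pass, move down to (2,2)
Step 3: enter (2,2), '/' deflects down->left, move left to (2,1)
Step 4: enter (2,1), '.' pass, move left to (2,0)
Step 5: enter (2,0), '.' pass, move left to (2,-1)
Step 6: at (2,-1) — EXIT via left edge, pos 2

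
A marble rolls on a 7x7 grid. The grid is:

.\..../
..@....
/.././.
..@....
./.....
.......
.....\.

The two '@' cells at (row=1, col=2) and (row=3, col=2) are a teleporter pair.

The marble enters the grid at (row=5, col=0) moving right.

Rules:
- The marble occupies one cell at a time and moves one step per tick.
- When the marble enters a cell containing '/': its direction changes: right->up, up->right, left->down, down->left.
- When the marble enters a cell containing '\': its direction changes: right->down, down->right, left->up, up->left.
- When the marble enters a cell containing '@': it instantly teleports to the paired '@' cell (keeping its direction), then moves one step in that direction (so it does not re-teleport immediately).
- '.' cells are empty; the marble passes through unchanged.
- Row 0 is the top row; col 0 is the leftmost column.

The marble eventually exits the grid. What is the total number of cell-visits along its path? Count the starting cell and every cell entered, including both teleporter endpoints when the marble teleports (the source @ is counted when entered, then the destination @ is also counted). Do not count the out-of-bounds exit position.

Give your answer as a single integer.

Answer: 7

Derivation:
Step 1: enter (5,0), '.' pass, move right to (5,1)
Step 2: enter (5,1), '.' pass, move right to (5,2)
Step 3: enter (5,2), '.' pass, move right to (5,3)
Step 4: enter (5,3), '.' pass, move right to (5,4)
Step 5: enter (5,4), '.' pass, move right to (5,5)
Step 6: enter (5,5), '.' pass, move right to (5,6)
Step 7: enter (5,6), '.' pass, move right to (5,7)
Step 8: at (5,7) — EXIT via right edge, pos 5
Path length (cell visits): 7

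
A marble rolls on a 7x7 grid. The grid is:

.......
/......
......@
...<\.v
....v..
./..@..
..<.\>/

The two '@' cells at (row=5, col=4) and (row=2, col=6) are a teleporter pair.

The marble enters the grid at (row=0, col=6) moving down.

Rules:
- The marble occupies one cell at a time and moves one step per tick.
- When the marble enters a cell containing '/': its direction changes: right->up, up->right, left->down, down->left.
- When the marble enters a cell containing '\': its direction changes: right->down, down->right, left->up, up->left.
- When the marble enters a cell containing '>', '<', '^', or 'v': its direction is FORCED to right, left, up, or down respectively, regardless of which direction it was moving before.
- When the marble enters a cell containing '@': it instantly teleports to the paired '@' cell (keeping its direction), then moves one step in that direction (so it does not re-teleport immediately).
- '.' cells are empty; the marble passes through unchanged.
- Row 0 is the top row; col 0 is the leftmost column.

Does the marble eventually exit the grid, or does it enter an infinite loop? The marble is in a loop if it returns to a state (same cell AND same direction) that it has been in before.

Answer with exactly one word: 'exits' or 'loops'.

Step 1: enter (0,6), '.' pass, move down to (1,6)
Step 2: enter (1,6), '.' pass, move down to (2,6)
Step 3: enter (2,6), '@' teleport (2,6)->(5,4), also enter (5,4), move down to (6,4)
Step 4: enter (6,4), '\' deflects down->right, move right to (6,5)
Step 5: enter (6,5), '>' forces right->right, move right to (6,6)
Step 6: enter (6,6), '/' deflects right->up, move up to (5,6)
Step 7: enter (5,6), '.' pass, move up to (4,6)
Step 8: enter (4,6), '.' pass, move up to (3,6)
Step 9: enter (3,6), 'v' forces up->down, move down to (4,6)
Step 10: enter (4,6), '.' pass, move down to (5,6)
Step 11: enter (5,6), '.' pass, move down to (6,6)
Step 12: enter (6,6), '/' deflects down->left, move left to (6,5)
Step 13: enter (6,5), '>' forces left->right, move right to (6,6)
Step 14: at (6,6) dir=right — LOOP DETECTED (seen before)

Answer: loops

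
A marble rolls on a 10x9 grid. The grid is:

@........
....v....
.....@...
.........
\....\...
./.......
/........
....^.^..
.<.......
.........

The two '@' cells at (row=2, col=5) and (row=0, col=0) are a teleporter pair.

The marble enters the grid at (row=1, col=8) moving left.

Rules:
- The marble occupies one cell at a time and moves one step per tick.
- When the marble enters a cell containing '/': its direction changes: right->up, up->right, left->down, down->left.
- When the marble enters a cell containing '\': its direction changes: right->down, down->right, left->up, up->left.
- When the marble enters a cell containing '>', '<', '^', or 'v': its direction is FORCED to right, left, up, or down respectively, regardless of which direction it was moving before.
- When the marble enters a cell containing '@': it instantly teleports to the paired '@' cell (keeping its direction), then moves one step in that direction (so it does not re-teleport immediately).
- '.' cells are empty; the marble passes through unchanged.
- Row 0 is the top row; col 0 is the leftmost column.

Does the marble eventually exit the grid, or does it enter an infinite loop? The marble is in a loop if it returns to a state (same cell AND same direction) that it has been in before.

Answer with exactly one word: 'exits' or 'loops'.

Step 1: enter (1,8), '.' pass, move left to (1,7)
Step 2: enter (1,7), '.' pass, move left to (1,6)
Step 3: enter (1,6), '.' pass, move left to (1,5)
Step 4: enter (1,5), '.' pass, move left to (1,4)
Step 5: enter (1,4), 'v' forces left->down, move down to (2,4)
Step 6: enter (2,4), '.' pass, move down to (3,4)
Step 7: enter (3,4), '.' pass, move down to (4,4)
Step 8: enter (4,4), '.' pass, move down to (5,4)
Step 9: enter (5,4), '.' pass, move down to (6,4)
Step 10: enter (6,4), '.' pass, move down to (7,4)
Step 11: enter (7,4), '^' forces down->up, move up to (6,4)
Step 12: enter (6,4), '.' pass, move up to (5,4)
Step 13: enter (5,4), '.' pass, move up to (4,4)
Step 14: enter (4,4), '.' pass, move up to (3,4)
Step 15: enter (3,4), '.' pass, move up to (2,4)
Step 16: enter (2,4), '.' pass, move up to (1,4)
Step 17: enter (1,4), 'v' forces up->down, move down to (2,4)
Step 18: at (2,4) dir=down — LOOP DETECTED (seen before)

Answer: loops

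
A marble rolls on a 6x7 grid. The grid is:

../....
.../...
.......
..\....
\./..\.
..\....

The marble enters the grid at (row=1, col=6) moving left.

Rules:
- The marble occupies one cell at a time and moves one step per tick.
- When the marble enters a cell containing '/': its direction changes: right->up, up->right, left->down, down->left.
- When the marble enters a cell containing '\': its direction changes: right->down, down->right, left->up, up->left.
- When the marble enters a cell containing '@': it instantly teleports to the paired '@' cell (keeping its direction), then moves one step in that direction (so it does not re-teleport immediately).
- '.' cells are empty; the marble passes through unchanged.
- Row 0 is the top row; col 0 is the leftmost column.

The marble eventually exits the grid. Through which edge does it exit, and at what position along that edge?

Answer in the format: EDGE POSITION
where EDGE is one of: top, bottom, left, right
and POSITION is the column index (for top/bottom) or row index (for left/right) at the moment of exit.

Step 1: enter (1,6), '.' pass, move left to (1,5)
Step 2: enter (1,5), '.' pass, move left to (1,4)
Step 3: enter (1,4), '.' pass, move left to (1,3)
Step 4: enter (1,3), '/' deflects left->down, move down to (2,3)
Step 5: enter (2,3), '.' pass, move down to (3,3)
Step 6: enter (3,3), '.' pass, move down to (4,3)
Step 7: enter (4,3), '.' pass, move down to (5,3)
Step 8: enter (5,3), '.' pass, move down to (6,3)
Step 9: at (6,3) — EXIT via bottom edge, pos 3

Answer: bottom 3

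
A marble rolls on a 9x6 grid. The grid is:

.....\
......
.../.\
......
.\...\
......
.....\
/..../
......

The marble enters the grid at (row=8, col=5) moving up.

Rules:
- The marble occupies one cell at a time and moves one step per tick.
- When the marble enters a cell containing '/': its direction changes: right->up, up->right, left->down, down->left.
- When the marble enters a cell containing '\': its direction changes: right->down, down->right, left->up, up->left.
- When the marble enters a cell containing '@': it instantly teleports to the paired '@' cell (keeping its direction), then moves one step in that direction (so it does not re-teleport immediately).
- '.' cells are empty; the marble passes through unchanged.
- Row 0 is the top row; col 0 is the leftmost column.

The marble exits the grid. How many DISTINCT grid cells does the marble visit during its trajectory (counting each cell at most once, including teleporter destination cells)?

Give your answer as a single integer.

Answer: 2

Derivation:
Step 1: enter (8,5), '.' pass, move up to (7,5)
Step 2: enter (7,5), '/' deflects up->right, move right to (7,6)
Step 3: at (7,6) — EXIT via right edge, pos 7
Distinct cells visited: 2 (path length 2)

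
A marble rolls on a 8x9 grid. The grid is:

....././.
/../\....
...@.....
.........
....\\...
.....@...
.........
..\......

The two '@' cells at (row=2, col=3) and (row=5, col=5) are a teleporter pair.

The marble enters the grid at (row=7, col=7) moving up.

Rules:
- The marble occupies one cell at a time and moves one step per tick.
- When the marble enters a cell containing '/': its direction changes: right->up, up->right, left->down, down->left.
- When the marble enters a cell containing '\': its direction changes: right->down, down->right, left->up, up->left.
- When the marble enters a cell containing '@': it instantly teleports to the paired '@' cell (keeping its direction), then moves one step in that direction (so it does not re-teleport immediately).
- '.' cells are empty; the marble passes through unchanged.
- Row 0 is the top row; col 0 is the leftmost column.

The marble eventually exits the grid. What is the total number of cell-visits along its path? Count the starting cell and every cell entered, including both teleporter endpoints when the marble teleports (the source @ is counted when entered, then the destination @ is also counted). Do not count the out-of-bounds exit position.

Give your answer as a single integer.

Answer: 9

Derivation:
Step 1: enter (7,7), '.' pass, move up to (6,7)
Step 2: enter (6,7), '.' pass, move up to (5,7)
Step 3: enter (5,7), '.' pass, move up to (4,7)
Step 4: enter (4,7), '.' pass, move up to (3,7)
Step 5: enter (3,7), '.' pass, move up to (2,7)
Step 6: enter (2,7), '.' pass, move up to (1,7)
Step 7: enter (1,7), '.' pass, move up to (0,7)
Step 8: enter (0,7), '/' deflects up->right, move right to (0,8)
Step 9: enter (0,8), '.' pass, move right to (0,9)
Step 10: at (0,9) — EXIT via right edge, pos 0
Path length (cell visits): 9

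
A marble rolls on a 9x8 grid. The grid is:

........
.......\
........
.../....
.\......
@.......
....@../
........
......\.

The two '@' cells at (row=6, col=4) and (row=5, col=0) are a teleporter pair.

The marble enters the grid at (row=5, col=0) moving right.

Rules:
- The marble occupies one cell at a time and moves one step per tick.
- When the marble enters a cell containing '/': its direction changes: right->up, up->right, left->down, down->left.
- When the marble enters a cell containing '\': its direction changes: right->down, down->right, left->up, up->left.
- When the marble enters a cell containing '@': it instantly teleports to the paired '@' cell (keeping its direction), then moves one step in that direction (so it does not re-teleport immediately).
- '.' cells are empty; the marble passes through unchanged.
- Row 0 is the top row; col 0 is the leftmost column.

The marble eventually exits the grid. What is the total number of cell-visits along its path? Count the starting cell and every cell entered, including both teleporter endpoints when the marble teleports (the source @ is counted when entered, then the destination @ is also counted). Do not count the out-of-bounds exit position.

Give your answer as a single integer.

Step 1: enter (5,0), '@' teleport (5,0)->(6,4), also enter (6,4), move right to (6,5)
Step 2: enter (6,5), '.' pass, move right to (6,6)
Step 3: enter (6,6), '.' pass, move right to (6,7)
Step 4: enter (6,7), '/' deflects right->up, move up to (5,7)
Step 5: enter (5,7), '.' pass, move up to (4,7)
Step 6: enter (4,7), '.' pass, move up to (3,7)
Step 7: enter (3,7), '.' pass, move up to (2,7)
Step 8: enter (2,7), '.' pass, move up to (1,7)
Step 9: enter (1,7), '\' deflects up->left, move left to (1,6)
Step 10: enter (1,6), '.' pass, move left to (1,5)
Step 11: enter (1,5), '.' pass, move left to (1,4)
Step 12: enter (1,4), '.' pass, move left to (1,3)
Step 13: enter (1,3), '.' pass, move left to (1,2)
Step 14: enter (1,2), '.' pass, move left to (1,1)
Step 15: enter (1,1), '.' pass, move left to (1,0)
Step 16: enter (1,0), '.' pass, move left to (1,-1)
Step 17: at (1,-1) — EXIT via left edge, pos 1
Path length (cell visits): 17

Answer: 17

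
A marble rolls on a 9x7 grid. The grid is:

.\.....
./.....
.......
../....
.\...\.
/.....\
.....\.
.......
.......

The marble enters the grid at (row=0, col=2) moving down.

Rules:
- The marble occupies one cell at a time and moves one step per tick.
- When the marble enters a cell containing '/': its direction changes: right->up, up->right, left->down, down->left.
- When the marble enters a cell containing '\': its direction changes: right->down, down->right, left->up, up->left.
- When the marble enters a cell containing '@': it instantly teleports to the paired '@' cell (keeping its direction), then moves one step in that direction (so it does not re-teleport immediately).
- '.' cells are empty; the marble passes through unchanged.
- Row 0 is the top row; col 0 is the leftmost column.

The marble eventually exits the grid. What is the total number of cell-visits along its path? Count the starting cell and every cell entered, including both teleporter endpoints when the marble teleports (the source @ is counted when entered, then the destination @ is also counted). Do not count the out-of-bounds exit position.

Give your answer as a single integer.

Step 1: enter (0,2), '.' pass, move down to (1,2)
Step 2: enter (1,2), '.' pass, move down to (2,2)
Step 3: enter (2,2), '.' pass, move down to (3,2)
Step 4: enter (3,2), '/' deflects down->left, move left to (3,1)
Step 5: enter (3,1), '.' pass, move left to (3,0)
Step 6: enter (3,0), '.' pass, move left to (3,-1)
Step 7: at (3,-1) — EXIT via left edge, pos 3
Path length (cell visits): 6

Answer: 6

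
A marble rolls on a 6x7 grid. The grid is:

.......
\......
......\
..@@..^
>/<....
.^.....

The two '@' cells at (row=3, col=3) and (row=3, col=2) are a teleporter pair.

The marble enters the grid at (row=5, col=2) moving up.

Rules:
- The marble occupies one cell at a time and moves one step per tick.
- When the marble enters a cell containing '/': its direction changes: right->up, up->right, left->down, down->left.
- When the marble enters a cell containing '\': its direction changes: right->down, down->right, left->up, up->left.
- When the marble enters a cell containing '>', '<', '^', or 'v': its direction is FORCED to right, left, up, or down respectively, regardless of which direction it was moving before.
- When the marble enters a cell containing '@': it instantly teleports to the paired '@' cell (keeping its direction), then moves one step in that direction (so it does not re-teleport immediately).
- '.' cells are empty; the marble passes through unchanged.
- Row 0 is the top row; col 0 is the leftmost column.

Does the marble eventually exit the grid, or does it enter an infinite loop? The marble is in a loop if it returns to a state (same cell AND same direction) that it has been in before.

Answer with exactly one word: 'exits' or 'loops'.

Step 1: enter (5,2), '.' pass, move up to (4,2)
Step 2: enter (4,2), '<' forces up->left, move left to (4,1)
Step 3: enter (4,1), '/' deflects left->down, move down to (5,1)
Step 4: enter (5,1), '^' forces down->up, move up to (4,1)
Step 5: enter (4,1), '/' deflects up->right, move right to (4,2)
Step 6: enter (4,2), '<' forces right->left, move left to (4,1)
Step 7: at (4,1) dir=left — LOOP DETECTED (seen before)

Answer: loops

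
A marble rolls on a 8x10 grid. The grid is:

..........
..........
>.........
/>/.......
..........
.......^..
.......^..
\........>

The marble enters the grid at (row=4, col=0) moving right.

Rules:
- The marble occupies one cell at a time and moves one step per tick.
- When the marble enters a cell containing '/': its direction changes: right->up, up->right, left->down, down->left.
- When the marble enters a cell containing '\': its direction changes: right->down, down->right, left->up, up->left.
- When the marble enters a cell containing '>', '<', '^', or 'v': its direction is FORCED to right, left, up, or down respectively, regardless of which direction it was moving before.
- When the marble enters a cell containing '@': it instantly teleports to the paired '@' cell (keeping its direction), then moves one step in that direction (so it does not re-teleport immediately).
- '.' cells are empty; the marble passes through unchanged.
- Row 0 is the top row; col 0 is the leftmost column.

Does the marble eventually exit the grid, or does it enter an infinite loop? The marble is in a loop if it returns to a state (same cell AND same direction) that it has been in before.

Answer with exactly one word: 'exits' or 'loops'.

Step 1: enter (4,0), '.' pass, move right to (4,1)
Step 2: enter (4,1), '.' pass, move right to (4,2)
Step 3: enter (4,2), '.' pass, move right to (4,3)
Step 4: enter (4,3), '.' pass, move right to (4,4)
Step 5: enter (4,4), '.' pass, move right to (4,5)
Step 6: enter (4,5), '.' pass, move right to (4,6)
Step 7: enter (4,6), '.' pass, move right to (4,7)
Step 8: enter (4,7), '.' pass, move right to (4,8)
Step 9: enter (4,8), '.' pass, move right to (4,9)
Step 10: enter (4,9), '.' pass, move right to (4,10)
Step 11: at (4,10) — EXIT via right edge, pos 4

Answer: exits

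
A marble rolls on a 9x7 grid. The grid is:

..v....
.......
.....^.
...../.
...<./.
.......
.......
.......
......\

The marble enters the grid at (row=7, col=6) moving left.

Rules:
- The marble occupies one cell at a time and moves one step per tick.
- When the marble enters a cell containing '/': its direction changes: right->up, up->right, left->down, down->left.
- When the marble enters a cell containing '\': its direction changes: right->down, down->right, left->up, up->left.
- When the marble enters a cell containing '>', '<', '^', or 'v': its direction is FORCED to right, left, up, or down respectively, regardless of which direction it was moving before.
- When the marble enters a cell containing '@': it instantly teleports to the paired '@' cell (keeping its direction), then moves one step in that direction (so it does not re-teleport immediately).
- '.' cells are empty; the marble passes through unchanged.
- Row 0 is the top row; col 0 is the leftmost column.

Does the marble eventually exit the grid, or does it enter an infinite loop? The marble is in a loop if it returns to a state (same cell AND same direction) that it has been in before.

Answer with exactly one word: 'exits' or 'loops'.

Step 1: enter (7,6), '.' pass, move left to (7,5)
Step 2: enter (7,5), '.' pass, move left to (7,4)
Step 3: enter (7,4), '.' pass, move left to (7,3)
Step 4: enter (7,3), '.' pass, move left to (7,2)
Step 5: enter (7,2), '.' pass, move left to (7,1)
Step 6: enter (7,1), '.' pass, move left to (7,0)
Step 7: enter (7,0), '.' pass, move left to (7,-1)
Step 8: at (7,-1) — EXIT via left edge, pos 7

Answer: exits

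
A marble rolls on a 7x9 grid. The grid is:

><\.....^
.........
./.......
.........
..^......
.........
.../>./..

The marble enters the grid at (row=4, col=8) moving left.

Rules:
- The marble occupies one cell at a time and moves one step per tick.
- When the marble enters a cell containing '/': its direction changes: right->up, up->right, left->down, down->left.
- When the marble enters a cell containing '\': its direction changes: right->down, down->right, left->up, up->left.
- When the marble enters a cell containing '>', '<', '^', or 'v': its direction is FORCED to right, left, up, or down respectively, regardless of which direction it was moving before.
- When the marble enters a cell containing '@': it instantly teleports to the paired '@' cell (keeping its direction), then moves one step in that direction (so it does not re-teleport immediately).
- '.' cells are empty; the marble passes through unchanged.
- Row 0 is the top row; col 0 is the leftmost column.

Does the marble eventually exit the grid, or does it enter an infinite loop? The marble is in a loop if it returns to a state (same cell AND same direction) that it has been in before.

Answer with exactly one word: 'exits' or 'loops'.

Step 1: enter (4,8), '.' pass, move left to (4,7)
Step 2: enter (4,7), '.' pass, move left to (4,6)
Step 3: enter (4,6), '.' pass, move left to (4,5)
Step 4: enter (4,5), '.' pass, move left to (4,4)
Step 5: enter (4,4), '.' pass, move left to (4,3)
Step 6: enter (4,3), '.' pass, move left to (4,2)
Step 7: enter (4,2), '^' forces left->up, move up to (3,2)
Step 8: enter (3,2), '.' pass, move up to (2,2)
Step 9: enter (2,2), '.' pass, move up to (1,2)
Step 10: enter (1,2), '.' pass, move up to (0,2)
Step 11: enter (0,2), '\' deflects up->left, move left to (0,1)
Step 12: enter (0,1), '<' forces left->left, move left to (0,0)
Step 13: enter (0,0), '>' forces left->right, move right to (0,1)
Step 14: enter (0,1), '<' forces right->left, move left to (0,0)
Step 15: at (0,0) dir=left — LOOP DETECTED (seen before)

Answer: loops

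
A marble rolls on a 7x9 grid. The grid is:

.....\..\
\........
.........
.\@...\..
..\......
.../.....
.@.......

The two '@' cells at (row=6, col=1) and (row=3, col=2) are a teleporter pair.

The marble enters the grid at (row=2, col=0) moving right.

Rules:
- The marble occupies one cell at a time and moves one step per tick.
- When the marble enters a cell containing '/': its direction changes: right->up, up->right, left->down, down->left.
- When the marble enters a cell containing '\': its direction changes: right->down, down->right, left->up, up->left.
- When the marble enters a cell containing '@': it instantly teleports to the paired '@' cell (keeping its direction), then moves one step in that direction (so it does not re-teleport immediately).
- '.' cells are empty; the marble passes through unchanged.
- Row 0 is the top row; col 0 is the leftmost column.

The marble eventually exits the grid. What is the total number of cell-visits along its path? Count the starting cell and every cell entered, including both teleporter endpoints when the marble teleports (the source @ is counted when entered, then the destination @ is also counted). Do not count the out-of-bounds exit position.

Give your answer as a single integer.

Step 1: enter (2,0), '.' pass, move right to (2,1)
Step 2: enter (2,1), '.' pass, move right to (2,2)
Step 3: enter (2,2), '.' pass, move right to (2,3)
Step 4: enter (2,3), '.' pass, move right to (2,4)
Step 5: enter (2,4), '.' pass, move right to (2,5)
Step 6: enter (2,5), '.' pass, move right to (2,6)
Step 7: enter (2,6), '.' pass, move right to (2,7)
Step 8: enter (2,7), '.' pass, move right to (2,8)
Step 9: enter (2,8), '.' pass, move right to (2,9)
Step 10: at (2,9) — EXIT via right edge, pos 2
Path length (cell visits): 9

Answer: 9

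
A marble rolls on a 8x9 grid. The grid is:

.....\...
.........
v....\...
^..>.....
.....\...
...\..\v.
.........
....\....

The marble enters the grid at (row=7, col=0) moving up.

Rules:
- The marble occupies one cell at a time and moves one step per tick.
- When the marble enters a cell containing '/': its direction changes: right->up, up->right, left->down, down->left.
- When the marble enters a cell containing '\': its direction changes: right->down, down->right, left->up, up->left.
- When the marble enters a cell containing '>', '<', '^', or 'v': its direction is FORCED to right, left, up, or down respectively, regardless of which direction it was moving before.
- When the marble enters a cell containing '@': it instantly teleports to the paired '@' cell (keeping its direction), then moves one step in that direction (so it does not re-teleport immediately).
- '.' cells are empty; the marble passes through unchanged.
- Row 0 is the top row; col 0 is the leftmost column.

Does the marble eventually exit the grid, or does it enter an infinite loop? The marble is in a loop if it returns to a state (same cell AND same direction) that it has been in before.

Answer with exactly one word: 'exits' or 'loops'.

Answer: loops

Derivation:
Step 1: enter (7,0), '.' pass, move up to (6,0)
Step 2: enter (6,0), '.' pass, move up to (5,0)
Step 3: enter (5,0), '.' pass, move up to (4,0)
Step 4: enter (4,0), '.' pass, move up to (3,0)
Step 5: enter (3,0), '^' forces up->up, move up to (2,0)
Step 6: enter (2,0), 'v' forces up->down, move down to (3,0)
Step 7: enter (3,0), '^' forces down->up, move up to (2,0)
Step 8: at (2,0) dir=up — LOOP DETECTED (seen before)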